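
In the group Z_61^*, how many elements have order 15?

φ(61) = 61 − 1 = 60 = 2^2 · 3 · 5.
Since (Z/61Z)^× is cyclic of order 60, the number of elements of order d is φ(d) when d | 60 and 0 otherwise.
15 = 3 · 5 divides 60, and φ(15) = 8.

8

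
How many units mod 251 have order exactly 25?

φ(251) = 251 − 1 = 250 = 2 · 5^3.
Since (Z/251Z)^× is cyclic of order 250, the number of elements of order d is φ(d) when d | 250 and 0 otherwise.
25 = 5^2 divides 250, and φ(25) = 20.

20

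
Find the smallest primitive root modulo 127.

3

φ(127) = 127 − 1 = 126 = 2 · 3^2 · 7.
g is a primitive root iff g^(126/q) ≢ 1 (mod 127) for each prime q ∈ {2, 3, 7}.
g = 2: 2^63 ≡ 1 — hits 1, so not a primitive root.
g = 3: 3^63 ≡ 126; 3^42 ≡ 107; 3^18 ≡ 4 — none is 1, so 3 is a primitive root.
So 3 is the smallest generator of (Z/127Z)^×.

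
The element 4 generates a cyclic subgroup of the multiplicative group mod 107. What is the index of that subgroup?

2

Since 4 ∈ (Z/107Z)^×, its order divides φ(107) = 107 − 1 = 106 = 2 · 53.
Divisors of 106: 1, 2, 53, 106.
Test each divisor d:
4^1 ≡ 4 (mod 107)
4^2 ≡ 16 (mod 107)
4^53 ≡ 1 (mod 107) ✓
So ord_107(4) = 53, hence |⟨4⟩| = 53.
The index is φ(107) / ord(4) = 106 / 53 = 2.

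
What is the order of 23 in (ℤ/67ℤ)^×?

33

By Lagrange's theorem, ord_67(23) divides φ(67) = 67 − 1 = 66 = 2 · 3 · 11.
Divisors of 66: 1, 2, 3, 6, 11, 22, 33, 66.
Test each divisor d:
23^1 ≡ 23 (mod 67)
23^2 ≡ 60 (mod 67)
23^3 ≡ 40 (mod 67)
23^6 ≡ 59 (mod 67)
23^11 ≡ 29 (mod 67)
23^22 ≡ 37 (mod 67)
23^33 ≡ 1 (mod 67) ✓
Hence ord(23) = 33.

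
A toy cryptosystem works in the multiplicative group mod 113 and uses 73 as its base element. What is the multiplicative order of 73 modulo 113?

ord(73) | φ(113) = 113 − 1 = 112 = 2^4 · 7.
Divisors of 112: 1, 2, 4, 7, 8, 14, 16, 28, 56, 112.
Evaluate successive powers at the divisors of 112:
73^1 ≡ 73 (mod 113)
73^2 ≡ 18 (mod 113)
73^4 ≡ 98 (mod 113)
73^7 ≡ 65 (mod 113)
73^8 ≡ 112 (mod 113)
73^14 ≡ 44 (mod 113)
73^16 ≡ 1 (mod 113) ✓
Hence ord(73) = 16.

16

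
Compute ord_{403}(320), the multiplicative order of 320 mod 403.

60

ord(320) | φ(403) = φ(13·31) = (13−1)·(31−1) = 12·30 = 360 = 2^3 · 3^2 · 5.
Divisors of 360: 1, 2, 3, 4, 5, 6, 8, 9, 10, 12, 15, 18, 20, 24, 30, 36, 40, 45, 60, 72, 90, 120, 180, 360.
Evaluate successive powers at the divisors of 360:
320^1 ≡ 320 (mod 403)
320^2 ≡ 38 (mod 403)
320^3 ≡ 70 (mod 403)
320^4 ≡ 235 (mod 403)
320^5 ≡ 242 (mod 403)
320^6 ≡ 64 (mod 403)
320^8 ≡ 14 (mod 403)
320^9 ≡ 47 (mod 403)
320^10 ≡ 129 (mod 403)
320^12 ≡ 66 (mod 403)
320^15 ≡ 187 (mod 403)
320^18 ≡ 194 (mod 403)
320^20 ≡ 118 (mod 403)
320^24 ≡ 326 (mod 403)
320^30 ≡ 311 (mod 403)
320^36 ≡ 157 (mod 403)
320^40 ≡ 222 (mod 403)
320^45 ≡ 125 (mod 403)
320^60 ≡ 1 (mod 403) ✓
Therefore the multiplicative order of 320 modulo 403 is 60.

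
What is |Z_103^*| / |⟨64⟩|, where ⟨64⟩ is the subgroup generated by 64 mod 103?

6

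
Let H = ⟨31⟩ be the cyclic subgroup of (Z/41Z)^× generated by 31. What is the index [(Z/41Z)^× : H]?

4

The order of 31 must divide φ(41) = 41 − 1 = 40 = 2^3 · 5.
Divisors of 40: 1, 2, 4, 5, 8, 10, 20, 40.
Check 31^d mod 41 for each divisor in increasing order:
31^1 ≡ 31
31^2 ≡ 18
31^4 ≡ 37
31^5 ≡ 40
31^8 ≡ 16
31^10 ≡ 1
So ord_41(31) = 10, hence |⟨31⟩| = 10.
[(Z/41Z)^× : ⟨31⟩] = 40/10 = 4.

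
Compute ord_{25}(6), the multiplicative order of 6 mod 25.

The order of 6 must divide φ(25) = φ(5^2) = 5·(5−1) = 20 = 2^2 · 5.
Divisors of 20: 1, 2, 4, 5, 10, 20.
Check 6^d mod 25 for each divisor in increasing order:
6^1 ≡ 6 (mod 25)
6^2 ≡ 11 (mod 25)
6^4 ≡ 21 (mod 25)
6^5 ≡ 1 (mod 25) ✓
Therefore the multiplicative order of 6 modulo 25 is 5.

5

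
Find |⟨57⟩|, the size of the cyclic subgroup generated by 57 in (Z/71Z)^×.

5

The order of 57 must divide φ(71) = 71 − 1 = 70 = 2 · 5 · 7.
Divisors of 70: 1, 2, 5, 7, 10, 14, 35, 70.
Test each divisor d:
57^1 ≡ 57 (mod 71)
57^2 ≡ 54 (mod 71)
57^5 ≡ 1 (mod 71) ✓
Therefore the multiplicative order of 57 modulo 71 is 5.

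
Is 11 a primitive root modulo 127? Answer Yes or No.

φ(127) = 127 − 1 = 126 = 2 · 3^2 · 7.
Test 11^(126/q) mod 127 for each prime factor q of 126:
11^63 ≡ 1 (mod 127)  [q = 2: ≡ 1 ✗]
11^42 ≡ 19 (mod 127)  [q = 3: ≢ 1 ✓]
11^18 ≡ 8 (mod 127)  [q = 7: ≢ 1 ✓]
11^63 ≡ 1 shows ord(11) | 63, strictly less than φ(127); not a primitive root.

No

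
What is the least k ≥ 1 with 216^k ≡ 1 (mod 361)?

ord(216) | φ(361) = φ(19^2) = 19·(19−1) = 342 = 2 · 3^2 · 19.
Divisors of 342: 1, 2, 3, 6, 9, 18, 19, 38, 57, 114, 171, 342.
Evaluate successive powers at the divisors of 342:
216^1 ≡ 216 (mod 361)
216^2 ≡ 87 (mod 361)
216^3 ≡ 20 (mod 361)
216^6 ≡ 39 (mod 361)
216^9 ≡ 58 (mod 361)
216^18 ≡ 115 (mod 361)
216^19 ≡ 292 (mod 361)
216^38 ≡ 68 (mod 361)
216^57 ≡ 1 (mod 361) ✓
Therefore the multiplicative order of 216 modulo 361 is 57.

57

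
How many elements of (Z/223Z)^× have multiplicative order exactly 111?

φ(223) = 223 − 1 = 222 = 2 · 3 · 37.
In a cyclic group of order 222, there are φ(d) elements of order d for each divisor d of 222, and zero for non-divisors.
111 = 3 · 37 divides 222, and φ(111) = 72.

72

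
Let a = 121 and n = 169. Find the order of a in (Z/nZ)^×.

By Lagrange's theorem, ord_169(121) divides φ(169) = φ(13^2) = 13·(13−1) = 156 = 2^2 · 3 · 13.
Divisors of 156: 1, 2, 3, 4, 6, 12, 13, 26, 39, 52, 78, 156.
Evaluate successive powers at the divisors of 156:
121^1 ≡ 121 (mod 169)
121^2 ≡ 107 (mod 169)
121^3 ≡ 103 (mod 169)
121^4 ≡ 126 (mod 169)
121^6 ≡ 131 (mod 169)
121^12 ≡ 92 (mod 169)
121^13 ≡ 147 (mod 169)
121^26 ≡ 146 (mod 169)
121^39 ≡ 168 (mod 169)
121^52 ≡ 22 (mod 169)
121^78 ≡ 1 (mod 169) ✓
Hence ord(121) = 78.

78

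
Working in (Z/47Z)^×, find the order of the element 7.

ord(7) | φ(47) = 47 − 1 = 46 = 2 · 23.
Divisors of 46: 1, 2, 23, 46.
Check 7^d mod 47 for each divisor in increasing order:
7^1 ≡ 7 (mod 47)
7^2 ≡ 2 (mod 47)
7^23 ≡ 1 (mod 47) ✓
The smallest such exponent is 23, so the order of 7 is 23.

23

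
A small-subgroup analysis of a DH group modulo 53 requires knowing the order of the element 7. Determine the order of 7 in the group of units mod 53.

By Lagrange's theorem, ord_53(7) divides φ(53) = 53 − 1 = 52 = 2^2 · 13.
Divisors of 52: 1, 2, 4, 13, 26, 52.
Test each divisor d:
7^1 ≡ 7 (mod 53)
7^2 ≡ 49 (mod 53)
7^4 ≡ 16 (mod 53)
7^13 ≡ 52 (mod 53)
7^26 ≡ 1 (mod 53) ✓
Hence ord(7) = 26.

26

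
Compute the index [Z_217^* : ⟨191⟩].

By Lagrange's theorem, ord_217(191) divides φ(217) = φ(7·31) = (7−1)·(31−1) = 6·30 = 180 = 2^2 · 3^2 · 5.
Divisors of 180: 1, 2, 3, 4, 5, 6, 9, 10, 12, 15, 18, 20, 30, 36, 45, 60, 90, 180.
Evaluate successive powers at the divisors of 180:
191^1 ≡ 191 (mod 217)
191^2 ≡ 25 (mod 217)
191^3 ≡ 1 (mod 217) ✓
Thus |⟨191⟩| = ord(191) = 3.
[(Z/217Z)^× : ⟨191⟩] = 180/3 = 60.

60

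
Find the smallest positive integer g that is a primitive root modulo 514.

3

φ(514) = φ(2)·φ(257) = 1·256 = 256 = 2^8.
g is a primitive root iff g^(256/q) ≢ 1 (mod 514) for each prime q ∈ {2}.
g = 2: gcd(2, 514) = 2 > 1, not a unit — skip.
g = 3: 3^128 ≡ 513 — none is 1, so 3 is a primitive root.
Hence the least primitive root of 514 is 3.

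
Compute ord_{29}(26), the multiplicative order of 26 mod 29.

28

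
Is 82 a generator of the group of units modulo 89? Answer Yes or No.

φ(89) = 89 − 1 = 88 = 2^3 · 11.
An element g generates (Z/89Z)^× iff g^(88/q) ≢ 1 (mod 89) for each prime q ∈ {2, 11}.
82^44 ≡ 88 (mod 89)  [q = 2: ≢ 1 ✓]
82^8 ≡ 4 (mod 89)  [q = 11: ≢ 1 ✓]
None equal 1, so ord_89(82) = 88: 82 is a primitive root.

Yes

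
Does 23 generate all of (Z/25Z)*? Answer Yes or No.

Yes

φ(25) = φ(5^2) = 5·(5−1) = 20 = 2^2 · 5.
Test 23^(20/q) mod 25 for each prime factor q of 20:
23^10 ≡ 24 (mod 25)  [q = 2: ≢ 1 ✓]
23^4 ≡ 16 (mod 25)  [q = 5: ≢ 1 ✓]
All checks pass, so 23 has order 20 and is a primitive root modulo 25.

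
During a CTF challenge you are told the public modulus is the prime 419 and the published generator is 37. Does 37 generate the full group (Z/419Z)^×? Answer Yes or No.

No

φ(419) = 419 − 1 = 418 = 2 · 11 · 19.
An element g generates (Z/419Z)^× iff g^(418/q) ≢ 1 (mod 419) for each prime q ∈ {2, 11, 19}.
37^209 ≡ 1 (mod 419)  [q = 2: ≡ 1 ✗]
37^38 ≡ 102 (mod 419)  [q = 11: ≢ 1 ✓]
37^22 ≡ 139 (mod 419)  [q = 19: ≢ 1 ✓]
The check at q = 2 fails, so 37 generates a proper subgroup.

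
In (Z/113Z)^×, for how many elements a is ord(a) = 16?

φ(113) = 113 − 1 = 112 = 2^4 · 7.
(Z/113Z)^× is cyclic (|G| = 112); a cyclic group of order m has exactly φ(d) elements of each order d | m, and none otherwise.
16 = 2^4 divides 112, and φ(16) = 8.

8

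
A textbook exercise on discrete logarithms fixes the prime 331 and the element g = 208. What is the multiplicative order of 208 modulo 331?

330

Since 208 ∈ (Z/331Z)^×, its order divides φ(331) = 331 − 1 = 330 = 2 · 3 · 5 · 11.
Divisors of 330: 1, 2, 3, 5, 6, 10, 11, 15, 22, 30, 33, 55, 66, 110, 165, 330.
Evaluate successive powers at the divisors of 330:
208^1 ≡ 208
208^2 ≡ 234
208^3 ≡ 15
208^5 ≡ 200
208^6 ≡ 225
208^10 ≡ 280
208^11 ≡ 315
208^15 ≡ 61
208^22 ≡ 256
208^30 ≡ 80
208^33 ≡ 207
208^55 ≡ 32
208^66 ≡ 150
208^110 ≡ 31
208^165 ≡ 330
208^330 ≡ 1
So ord_331(208) = 330.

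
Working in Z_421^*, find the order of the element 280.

420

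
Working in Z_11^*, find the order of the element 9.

5

The order of 9 must divide φ(11) = 11 − 1 = 10 = 2 · 5.
Divisors of 10: 1, 2, 5, 10.
Test each divisor d:
9^1 ≡ 9
9^2 ≡ 4
9^5 ≡ 1
The smallest such exponent is 5, so the order of 9 is 5.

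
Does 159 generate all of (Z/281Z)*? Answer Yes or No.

Yes

φ(281) = 281 − 1 = 280 = 2^3 · 5 · 7.
Test 159^(280/q) mod 281 for each prime factor q of 280:
159^140 ≡ 280 (mod 281)  [q = 2: ≢ 1 ✓]
159^56 ≡ 86 (mod 281)  [q = 5: ≢ 1 ✓]
159^40 ≡ 249 (mod 281)  [q = 7: ≢ 1 ✓]
None equal 1, so ord_281(159) = 280: 159 is a primitive root.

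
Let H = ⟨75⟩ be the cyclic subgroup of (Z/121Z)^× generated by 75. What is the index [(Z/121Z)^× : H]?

By Lagrange's theorem, ord_121(75) divides φ(121) = φ(11^2) = 11·(11−1) = 110 = 2 · 5 · 11.
Divisors of 110: 1, 2, 5, 10, 11, 22, 55, 110.
Compute 75^d (mod 121) for the divisors d until we hit 1:
75^1 ≡ 75 (mod 121)
75^2 ≡ 59 (mod 121)
75^5 ≡ 78 (mod 121)
75^10 ≡ 34 (mod 121)
75^11 ≡ 9 (mod 121)
75^22 ≡ 81 (mod 121)
75^55 ≡ 1 (mod 121) ✓
So ord_121(75) = 55, hence |⟨75⟩| = 55.
Index = |(Z/121Z)^×| / |⟨75⟩| = 110 / 55 = 2.

2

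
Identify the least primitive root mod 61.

2

φ(61) = 61 − 1 = 60 = 2^2 · 3 · 5.
Test candidates g = 2, 3, … against the prime factors q ∈ {2, 3, 5} of φ(61): g is a generator iff g^(60/q) ≢ 1 for every such q.
g = 2: 2^30 ≡ 60; 2^20 ≡ 47; 2^12 ≡ 9 — none is 1, so 2 is a primitive root.
So 2 is the smallest generator of (Z/61Z)^×.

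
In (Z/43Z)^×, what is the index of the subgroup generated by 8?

3

By Lagrange's theorem, ord_43(8) divides φ(43) = 43 − 1 = 42 = 2 · 3 · 7.
Divisors of 42: 1, 2, 3, 6, 7, 14, 21, 42.
Compute 8^d (mod 43) for the divisors d until we hit 1:
8^1 ≡ 8 (mod 43)
8^2 ≡ 21 (mod 43)
8^3 ≡ 39 (mod 43)
8^6 ≡ 16 (mod 43)
8^7 ≡ 42 (mod 43)
8^14 ≡ 1 (mod 43) ✓
The order of 8 is 14, so the subgroup it generates has 14 elements.
[(Z/43Z)^× : ⟨8⟩] = 42/14 = 3.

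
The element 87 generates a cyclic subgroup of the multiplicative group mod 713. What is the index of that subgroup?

20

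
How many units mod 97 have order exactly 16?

φ(97) = 97 − 1 = 96 = 2^5 · 3.
(Z/97Z)^× is cyclic (|G| = 96); a cyclic group of order m has exactly φ(d) elements of each order d | m, and none otherwise.
16 = 2^4 divides 96, and φ(16) = 8.

8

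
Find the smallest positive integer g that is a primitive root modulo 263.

5

φ(263) = 263 − 1 = 262 = 2 · 131.
Test candidates g = 2, 3, … against the prime factors q ∈ {2, 131} of φ(263): g is a generator iff g^(262/q) ≢ 1 for every such q.
g = 2: 2^131 ≡ 1 — hits 1, so not a primitive root.
g = 3: 3^131 ≡ 1 — hits 1, so not a primitive root.
g = 4: 4^131 ≡ 1 — hits 1, so not a primitive root.
g = 5: 5^131 ≡ 262; 5^2 ≡ 25 — none is 1, so 5 is a primitive root.
Hence the least primitive root of 263 is 5.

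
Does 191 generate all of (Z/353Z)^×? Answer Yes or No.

No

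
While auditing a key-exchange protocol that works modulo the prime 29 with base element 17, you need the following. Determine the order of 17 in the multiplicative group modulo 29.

4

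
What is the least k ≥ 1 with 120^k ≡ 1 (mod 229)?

ord(120) | φ(229) = 229 − 1 = 228 = 2^2 · 3 · 19.
Divisors of 228: 1, 2, 3, 4, 6, 12, 19, 38, 57, 76, 114, 228.
Evaluate successive powers at the divisors of 228:
120^1 ≡ 120 (mod 229)
120^2 ≡ 202 (mod 229)
120^3 ≡ 195 (mod 229)
120^4 ≡ 42 (mod 229)
120^6 ≡ 11 (mod 229)
120^12 ≡ 121 (mod 229)
120^19 ≡ 107 (mod 229)
120^38 ≡ 228 (mod 229)
120^57 ≡ 122 (mod 229)
120^76 ≡ 1 (mod 229) ✓
Therefore the multiplicative order of 120 modulo 229 is 76.

76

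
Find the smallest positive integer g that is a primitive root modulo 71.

7

φ(71) = 71 − 1 = 70 = 2 · 5 · 7.
g is a primitive root iff g^(70/q) ≢ 1 (mod 71) for each prime q ∈ {2, 5, 7}.
g = 2: 2^35 ≡ 1 — hits 1, so not a primitive root.
g = 3: 3^35 ≡ 1 — hits 1, so not a primitive root.
g = 4: 4^35 ≡ 1 — hits 1, so not a primitive root.
g = 5: 5^35 ≡ 1 — hits 1, so not a primitive root.
g = 6: 6^35 ≡ 1 — hits 1, so not a primitive root.
g = 7: 7^35 ≡ 70; 7^14 ≡ 54; 7^10 ≡ 45 — none is 1, so 7 is a primitive root.
The smallest primitive root modulo 71 is 7.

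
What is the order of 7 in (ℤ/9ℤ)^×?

3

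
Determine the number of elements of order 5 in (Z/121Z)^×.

4

φ(121) = φ(11^2) = 11·(11−1) = 110 = 2 · 5 · 11.
In a cyclic group of order 110, there are φ(d) elements of order d for each divisor d of 110, and zero for non-divisors.
5 | 110, and φ(5) = 5 − 1 = 4.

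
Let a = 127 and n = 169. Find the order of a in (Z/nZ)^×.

78

The order of 127 must divide φ(169) = φ(13^2) = 13·(13−1) = 156 = 2^2 · 3 · 13.
Divisors of 156: 1, 2, 3, 4, 6, 12, 13, 26, 39, 52, 78, 156.
Evaluate successive powers at the divisors of 156:
127^1 ≡ 127
127^2 ≡ 74
127^3 ≡ 103
127^4 ≡ 68
127^6 ≡ 131
127^12 ≡ 92
127^13 ≡ 23
127^26 ≡ 22
127^39 ≡ 168
127^52 ≡ 146
127^78 ≡ 1
Hence ord(127) = 78.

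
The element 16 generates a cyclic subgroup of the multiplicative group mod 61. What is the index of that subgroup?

4

The order of 16 must divide φ(61) = 61 − 1 = 60 = 2^2 · 3 · 5.
Divisors of 60: 1, 2, 3, 4, 5, 6, 10, 12, 15, 20, 30, 60.
Check 16^d mod 61 for each divisor in increasing order:
16^1 ≡ 16 (mod 61)
16^2 ≡ 12 (mod 61)
16^3 ≡ 9 (mod 61)
16^4 ≡ 22 (mod 61)
16^5 ≡ 47 (mod 61)
16^6 ≡ 20 (mod 61)
16^10 ≡ 13 (mod 61)
16^12 ≡ 34 (mod 61)
16^15 ≡ 1 (mod 61) ✓
Thus |⟨16⟩| = ord(16) = 15.
The index is φ(61) / ord(16) = 60 / 15 = 4.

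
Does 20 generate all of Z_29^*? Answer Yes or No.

No

φ(29) = 29 − 1 = 28 = 2^2 · 7.
An element g generates (Z/29Z)^× iff g^(28/q) ≢ 1 (mod 29) for each prime q ∈ {2, 7}.
20^14 ≡ 1 (mod 29)  [q = 2: ≡ 1 ✗]
20^4 ≡ 7 (mod 29)  [q = 7: ≢ 1 ✓]
20^14 ≡ 1 shows ord(20) | 14, strictly less than φ(29); not a primitive root.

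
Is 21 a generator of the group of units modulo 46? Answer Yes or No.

Yes

φ(46) = φ(2)·φ(23) = 1·22 = 22 = 2 · 11.
21 is a primitive root mod 46 iff 21^(φ(46)/q) ≢ 1 for every prime q | φ(46), i.e. q ∈ {2, 11}.
21^11 ≡ 45 (mod 46)  [q = 2: ≢ 1 ✓]
21^2 ≡ 27 (mod 46)  [q = 11: ≢ 1 ✓]
Every test exponent gives a nontrivial residue, hence 21 generates the full group.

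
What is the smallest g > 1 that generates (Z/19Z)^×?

2

φ(19) = 19 − 1 = 18 = 2 · 3^2.
g is a primitive root iff g^(18/q) ≢ 1 (mod 19) for each prime q ∈ {2, 3}.
g = 2: 2^9 ≡ 18; 2^6 ≡ 7 — none is 1, so 2 is a primitive root.
Hence the least primitive root of 19 is 2.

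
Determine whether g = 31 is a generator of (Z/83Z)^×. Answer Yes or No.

No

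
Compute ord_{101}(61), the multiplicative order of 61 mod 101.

100

ord(61) | φ(101) = 101 − 1 = 100 = 2^2 · 5^2.
Divisors of 100: 1, 2, 4, 5, 10, 20, 25, 50, 100.
Check 61^d mod 101 for each divisor in increasing order:
61^1 ≡ 61 (mod 101)
61^2 ≡ 85 (mod 101)
61^4 ≡ 54 (mod 101)
61^5 ≡ 62 (mod 101)
61^10 ≡ 6 (mod 101)
61^20 ≡ 36 (mod 101)
61^25 ≡ 10 (mod 101)
61^50 ≡ 100 (mod 101)
61^100 ≡ 1 (mod 101) ✓
So ord_101(61) = 100.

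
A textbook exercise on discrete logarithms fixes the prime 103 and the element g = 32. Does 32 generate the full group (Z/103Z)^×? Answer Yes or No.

No

φ(103) = 103 − 1 = 102 = 2 · 3 · 17.
An element g generates (Z/103Z)^× iff g^(102/q) ≢ 1 (mod 103) for each prime q ∈ {2, 3, 17}.
32^51 ≡ 1 (mod 103)  [q = 2: ≡ 1 ✗]
32^34 ≡ 56 (mod 103)  [q = 3: ≢ 1 ✓]
32^6 ≡ 93 (mod 103)  [q = 17: ≢ 1 ✓]
32^51 ≡ 1 shows ord(32) | 51, strictly less than φ(103); not a primitive root.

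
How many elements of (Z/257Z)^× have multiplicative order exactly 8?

4

φ(257) = 257 − 1 = 256 = 2^8.
Since (Z/257Z)^× is cyclic of order 256, the number of elements of order d is φ(d) when d | 256 and 0 otherwise.
8 = 2^3 divides 256, and φ(8) = 4.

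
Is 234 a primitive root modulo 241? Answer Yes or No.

φ(241) = 241 − 1 = 240 = 2^4 · 3 · 5.
Test 234^(240/q) mod 241 for each prime factor q of 240:
234^120 ≡ 240 (mod 241)  [q = 2: ≢ 1 ✓]
234^80 ≡ 15 (mod 241)  [q = 3: ≢ 1 ✓]
234^48 ≡ 91 (mod 241)  [q = 5: ≢ 1 ✓]
None equal 1, so ord_241(234) = 240: 234 is a primitive root.

Yes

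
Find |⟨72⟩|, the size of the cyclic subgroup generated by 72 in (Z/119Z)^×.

12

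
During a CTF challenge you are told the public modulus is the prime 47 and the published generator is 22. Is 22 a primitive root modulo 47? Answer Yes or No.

φ(47) = 47 − 1 = 46 = 2 · 23.
22 is a primitive root mod 47 iff 22^(φ(47)/q) ≢ 1 for every prime q | φ(47), i.e. q ∈ {2, 23}.
22^23 ≡ 46 (mod 47)  [q = 2: ≢ 1 ✓]
22^2 ≡ 14 (mod 47)  [q = 23: ≢ 1 ✓]
None equal 1, so ord_47(22) = 46: 22 is a primitive root.

Yes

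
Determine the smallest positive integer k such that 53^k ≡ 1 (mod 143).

The order of 53 must divide φ(143) = φ(11·13) = (11−1)·(13−1) = 10·12 = 120 = 2^3 · 3 · 5.
Divisors of 120: 1, 2, 3, 4, 5, 6, 8, 10, 12, 15, 20, 24, 30, 40, 60, 120.
Compute 53^d (mod 143) for the divisors d until we hit 1:
53^1 ≡ 53
53^2 ≡ 92
53^3 ≡ 14
53^4 ≡ 27
53^5 ≡ 1
Hence ord(53) = 5.

5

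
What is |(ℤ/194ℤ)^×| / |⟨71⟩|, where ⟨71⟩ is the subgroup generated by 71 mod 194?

1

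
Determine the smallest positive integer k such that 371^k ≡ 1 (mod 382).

19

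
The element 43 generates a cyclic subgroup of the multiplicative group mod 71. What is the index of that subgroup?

Since 43 ∈ (Z/71Z)^×, its order divides φ(71) = 71 − 1 = 70 = 2 · 5 · 7.
Divisors of 70: 1, 2, 5, 7, 10, 14, 35, 70.
Compute 43^d (mod 71) for the divisors d until we hit 1:
43^1 ≡ 43 (mod 71)
43^2 ≡ 3 (mod 71)
43^5 ≡ 32 (mod 71)
43^7 ≡ 25 (mod 71)
43^10 ≡ 30 (mod 71)
43^14 ≡ 57 (mod 71)
43^35 ≡ 1 (mod 71) ✓
Thus |⟨43⟩| = ord(43) = 35.
The index is φ(71) / ord(43) = 70 / 35 = 2.

2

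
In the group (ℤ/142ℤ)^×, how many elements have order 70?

24

φ(142) = φ(2)·φ(71) = 1·70 = 70 = 2 · 5 · 7.
(Z/142Z)^× is cyclic (|G| = 70); a cyclic group of order m has exactly φ(d) elements of each order d | m, and none otherwise.
70 = 2 · 5 · 7 divides 70, and φ(70) = 24.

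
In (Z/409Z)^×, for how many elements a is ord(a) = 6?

2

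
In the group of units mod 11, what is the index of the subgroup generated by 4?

2

ord(4) | φ(11) = 11 − 1 = 10 = 2 · 5.
Divisors of 10: 1, 2, 5, 10.
Compute 4^d (mod 11) for the divisors d until we hit 1:
4^1 ≡ 4 (mod 11)
4^2 ≡ 5 (mod 11)
4^5 ≡ 1 (mod 11) ✓
So ord_11(4) = 5, hence |⟨4⟩| = 5.
The index is φ(11) / ord(4) = 10 / 5 = 2.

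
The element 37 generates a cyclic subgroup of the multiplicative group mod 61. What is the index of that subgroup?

3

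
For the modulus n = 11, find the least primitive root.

φ(11) = 11 − 1 = 10 = 2 · 5.
Test candidates g = 2, 3, … against the prime factors q ∈ {2, 5} of φ(11): g is a generator iff g^(10/q) ≢ 1 for every such q.
g = 2: 2^5 ≡ 10; 2^2 ≡ 4 — none is 1, so 2 is a primitive root.
Hence the least primitive root of 11 is 2.

2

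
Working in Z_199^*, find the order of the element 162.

By Lagrange's theorem, ord_199(162) divides φ(199) = 199 − 1 = 198 = 2 · 3^2 · 11.
Divisors of 198: 1, 2, 3, 6, 9, 11, 18, 22, 33, 66, 99, 198.
Compute 162^d (mod 199) for the divisors d until we hit 1:
162^1 ≡ 162
162^2 ≡ 175
162^3 ≡ 92
162^6 ≡ 106
162^9 ≡ 1
Therefore the multiplicative order of 162 modulo 199 is 9.

9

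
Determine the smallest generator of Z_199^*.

φ(199) = 199 − 1 = 198 = 2 · 3^2 · 11.
Test candidates g = 2, 3, … against the prime factors q ∈ {2, 3, 11} of φ(199): g is a generator iff g^(198/q) ≢ 1 for every such q.
g = 2: 2^99 ≡ 1 — hits 1, so not a primitive root.
g = 3: 3^99 ≡ 198; 3^66 ≡ 106; 3^18 ≡ 125 — none is 1, so 3 is a primitive root.
The smallest primitive root modulo 199 is 3.

3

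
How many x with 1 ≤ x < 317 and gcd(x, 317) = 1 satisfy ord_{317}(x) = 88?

φ(317) = 317 − 1 = 316 = 2^2 · 79.
(Z/317Z)^× is cyclic (|G| = 316); a cyclic group of order m has exactly φ(d) elements of each order d | m, and none otherwise.
88 does not divide 316, so no element of (Z/317Z)^× has order 88.

0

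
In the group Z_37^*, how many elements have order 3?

φ(37) = 37 − 1 = 36 = 2^2 · 3^2.
In a cyclic group of order 36, there are φ(d) elements of order d for each divisor d of 36, and zero for non-divisors.
3 | 36, and φ(3) = 3 − 1 = 2.

2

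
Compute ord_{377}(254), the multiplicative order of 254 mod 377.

ord(254) | φ(377) = φ(13·29) = (13−1)·(29−1) = 12·28 = 336 = 2^4 · 3 · 7.
Divisors of 336: 1, 2, 3, 4, 6, 7, 8, 12, 14, 16, 21, 24, 28, 42, 48, 56, 84, 112, 168, 336.
Check 254^d mod 377 for each divisor in increasing order:
254^1 ≡ 254
254^2 ≡ 49
254^3 ≡ 5
254^4 ≡ 139
254^6 ≡ 25
254^7 ≡ 318
254^8 ≡ 94
254^12 ≡ 248
254^14 ≡ 88
254^16 ≡ 165
254^21 ≡ 86
254^24 ≡ 53
254^28 ≡ 204
254^42 ≡ 233
254^48 ≡ 170
254^56 ≡ 146
254^84 ≡ 1
Therefore the multiplicative order of 254 modulo 377 is 84.

84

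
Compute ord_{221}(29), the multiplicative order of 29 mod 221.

48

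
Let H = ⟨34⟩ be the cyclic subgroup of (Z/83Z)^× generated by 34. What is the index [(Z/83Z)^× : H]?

The order of 34 must divide φ(83) = 83 − 1 = 82 = 2 · 41.
Divisors of 82: 1, 2, 41, 82.
Test each divisor d:
34^1 ≡ 34
34^2 ≡ 77
34^41 ≡ 82
34^82 ≡ 1
The order of 34 is 82, so the subgroup it generates has 82 elements.
Index = |(Z/83Z)^×| / |⟨34⟩| = 82 / 82 = 1.

1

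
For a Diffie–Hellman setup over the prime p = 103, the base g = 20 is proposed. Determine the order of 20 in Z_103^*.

The order of 20 must divide φ(103) = 103 − 1 = 102 = 2 · 3 · 17.
Divisors of 102: 1, 2, 3, 6, 17, 34, 51, 102.
Compute 20^d (mod 103) for the divisors d until we hit 1:
20^1 ≡ 20 (mod 103)
20^2 ≡ 91 (mod 103)
20^3 ≡ 69 (mod 103)
20^6 ≡ 23 (mod 103)
20^17 ≡ 47 (mod 103)
20^34 ≡ 46 (mod 103)
20^51 ≡ 102 (mod 103)
20^102 ≡ 1 (mod 103) ✓
Hence ord(20) = 102.

102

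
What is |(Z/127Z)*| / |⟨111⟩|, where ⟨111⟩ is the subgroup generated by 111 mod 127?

9

By Lagrange's theorem, ord_127(111) divides φ(127) = 127 − 1 = 126 = 2 · 3^2 · 7.
Divisors of 126: 1, 2, 3, 6, 7, 9, 14, 18, 21, 42, 63, 126.
Check 111^d mod 127 for each divisor in increasing order:
111^1 ≡ 111 (mod 127)
111^2 ≡ 2 (mod 127)
111^3 ≡ 95 (mod 127)
111^6 ≡ 8 (mod 127)
111^7 ≡ 126 (mod 127)
111^9 ≡ 125 (mod 127)
111^14 ≡ 1 (mod 127) ✓
So ord_127(111) = 14, hence |⟨111⟩| = 14.
[(Z/127Z)^× : ⟨111⟩] = 126/14 = 9.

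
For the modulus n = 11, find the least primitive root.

2

φ(11) = 11 − 1 = 10 = 2 · 5.
Test candidates g = 2, 3, … against the prime factors q ∈ {2, 5} of φ(11): g is a generator iff g^(10/q) ≢ 1 for every such q.
g = 2: 2^5 ≡ 10; 2^2 ≡ 4 — none is 1, so 2 is a primitive root.
Hence the least primitive root of 11 is 2.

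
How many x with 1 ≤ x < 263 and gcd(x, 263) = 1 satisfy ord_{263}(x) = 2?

φ(263) = 263 − 1 = 262 = 2 · 131.
(Z/263Z)^× is cyclic (|G| = 262); a cyclic group of order m has exactly φ(d) elements of each order d | m, and none otherwise.
2 | 262, and φ(2) = 2 − 1 = 1.

1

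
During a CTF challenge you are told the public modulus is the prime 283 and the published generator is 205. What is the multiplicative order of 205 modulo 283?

94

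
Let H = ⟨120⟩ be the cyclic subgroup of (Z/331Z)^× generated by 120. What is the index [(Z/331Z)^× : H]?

By Lagrange's theorem, ord_331(120) divides φ(331) = 331 − 1 = 330 = 2 · 3 · 5 · 11.
Divisors of 330: 1, 2, 3, 5, 6, 10, 11, 15, 22, 30, 33, 55, 66, 110, 165, 330.
Compute 120^d (mod 331) for the divisors d until we hit 1:
120^1 ≡ 120 (mod 331)
120^2 ≡ 167 (mod 331)
120^3 ≡ 180 (mod 331)
120^5 ≡ 270 (mod 331)
120^6 ≡ 293 (mod 331)
120^10 ≡ 80 (mod 331)
120^11 ≡ 1 (mod 331) ✓
Thus |⟨120⟩| = ord(120) = 11.
Index = |(Z/331Z)^×| / |⟨120⟩| = 330 / 11 = 30.

30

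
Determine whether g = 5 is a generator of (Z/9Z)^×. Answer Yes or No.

Yes

φ(9) = φ(3^2) = 3·(3−1) = 6 = 2 · 3.
Test 5^(6/q) mod 9 for each prime factor q of 6:
5^3 ≡ 8 (mod 9)  [q = 2: ≢ 1 ✓]
5^2 ≡ 7 (mod 9)  [q = 3: ≢ 1 ✓]
All checks pass, so 5 has order 6 and is a primitive root modulo 9.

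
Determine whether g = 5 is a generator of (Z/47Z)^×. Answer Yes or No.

Yes

φ(47) = 47 − 1 = 46 = 2 · 23.
It suffices to check that the order of 5 is not a proper divisor of 46: compute 5^(46/q) for q ∈ {2, 23}.
5^23 ≡ 46 (mod 47)  [q = 2: ≢ 1 ✓]
5^2 ≡ 25 (mod 47)  [q = 23: ≢ 1 ✓]
Every test exponent gives a nontrivial residue, hence 5 generates the full group.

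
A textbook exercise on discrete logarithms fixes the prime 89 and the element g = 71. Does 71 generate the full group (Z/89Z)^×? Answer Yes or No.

φ(89) = 89 − 1 = 88 = 2^3 · 11.
It suffices to check that the order of 71 is not a proper divisor of 88: compute 71^(88/q) for q ∈ {2, 11}.
71^44 ≡ 1 (mod 89)  [q = 2: ≡ 1 ✗]
71^8 ≡ 67 (mod 89)  [q = 11: ≢ 1 ✓]
The check at q = 2 fails, so 71 generates a proper subgroup.

No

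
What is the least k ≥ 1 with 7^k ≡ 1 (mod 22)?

10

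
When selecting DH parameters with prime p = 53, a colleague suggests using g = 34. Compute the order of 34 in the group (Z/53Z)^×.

The order of 34 must divide φ(53) = 53 − 1 = 52 = 2^2 · 13.
Divisors of 52: 1, 2, 4, 13, 26, 52.
Test each divisor d:
34^1 ≡ 34 (mod 53)
34^2 ≡ 43 (mod 53)
34^4 ≡ 47 (mod 53)
34^13 ≡ 23 (mod 53)
34^26 ≡ 52 (mod 53)
34^52 ≡ 1 (mod 53) ✓
Therefore the multiplicative order of 34 modulo 53 is 52.

52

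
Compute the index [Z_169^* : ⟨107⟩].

The order of 107 must divide φ(169) = φ(13^2) = 13·(13−1) = 156 = 2^2 · 3 · 13.
Divisors of 156: 1, 2, 3, 4, 6, 12, 13, 26, 39, 52, 78, 156.
Test each divisor d:
107^1 ≡ 107
107^2 ≡ 126
107^3 ≡ 131
107^4 ≡ 159
107^6 ≡ 92
107^12 ≡ 14
107^13 ≡ 146
107^26 ≡ 22
107^39 ≡ 1
The order of 107 is 39, so the subgroup it generates has 39 elements.
The index is φ(169) / ord(107) = 156 / 39 = 4.

4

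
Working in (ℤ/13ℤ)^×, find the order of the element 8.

4

The order of 8 must divide φ(13) = 13 − 1 = 12 = 2^2 · 3.
Divisors of 12: 1, 2, 3, 4, 6, 12.
Test each divisor d:
8^1 ≡ 8 (mod 13)
8^2 ≡ 12 (mod 13)
8^3 ≡ 5 (mod 13)
8^4 ≡ 1 (mod 13) ✓
Hence ord(8) = 4.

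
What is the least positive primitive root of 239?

φ(239) = 239 − 1 = 238 = 2 · 7 · 17.
g is a primitive root iff g^(238/q) ≢ 1 (mod 239) for each prime q ∈ {2, 7, 17}.
g = 2: 2^119 ≡ 1 — hits 1, so not a primitive root.
g = 3: 3^119 ≡ 1 — hits 1, so not a primitive root.
g = 4: 4^119 ≡ 1 — hits 1, so not a primitive root.
g = 5: 5^119 ≡ 1 — hits 1, so not a primitive root.
g = 6: 6^119 ≡ 1 — hits 1, so not a primitive root.
g = 7: 7^119 ≡ 238; 7^34 ≡ 24; 7^14 ≡ 211 — none is 1, so 7 is a primitive root.
So 7 is the smallest generator of (Z/239Z)^×.

7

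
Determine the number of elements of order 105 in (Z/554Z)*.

0

φ(554) = φ(2)·φ(277) = 1·276 = 276 = 2^2 · 3 · 23.
Since (Z/554Z)^× is cyclic of order 276, the number of elements of order d is φ(d) when d | 276 and 0 otherwise.
Here 276 is not a multiple of 105, so there are no elements of order 105.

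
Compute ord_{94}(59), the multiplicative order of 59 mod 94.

Since 59 ∈ (Z/94Z)^×, its order divides φ(94) = φ(2)·φ(47) = 1·46 = 46 = 2 · 23.
Divisors of 46: 1, 2, 23, 46.
Compute 59^d (mod 94) for the divisors d until we hit 1:
59^1 ≡ 59 (mod 94)
59^2 ≡ 3 (mod 94)
59^23 ≡ 1 (mod 94) ✓
So ord_94(59) = 23.

23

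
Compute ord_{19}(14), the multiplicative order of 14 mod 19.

18

The order of 14 must divide φ(19) = 19 − 1 = 18 = 2 · 3^2.
Divisors of 18: 1, 2, 3, 6, 9, 18.
Test each divisor d:
14^1 ≡ 14
14^2 ≡ 6
14^3 ≡ 8
14^6 ≡ 7
14^9 ≡ 18
14^18 ≡ 1
The smallest such exponent is 18, so the order of 14 is 18.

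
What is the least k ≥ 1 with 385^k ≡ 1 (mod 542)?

27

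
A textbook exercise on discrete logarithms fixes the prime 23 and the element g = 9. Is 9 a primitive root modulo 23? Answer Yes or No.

φ(23) = 23 − 1 = 22 = 2 · 11.
9 is a primitive root mod 23 iff 9^(φ(23)/q) ≢ 1 for every prime q | φ(23), i.e. q ∈ {2, 11}.
9^11 ≡ 1 (mod 23)  [q = 2: ≡ 1 ✗]
9^2 ≡ 12 (mod 23)  [q = 11: ≢ 1 ✓]
Since 9^11 ≡ 1, the order of 9 divides 11 < 22, so 9 is not a primitive root.

No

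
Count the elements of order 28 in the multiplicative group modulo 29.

φ(29) = 29 − 1 = 28 = 2^2 · 7.
Since (Z/29Z)^× is cyclic of order 28, the number of elements of order d is φ(d) when d | 28 and 0 otherwise.
28 = 2^2 · 7 divides 28, and φ(28) = 12.

12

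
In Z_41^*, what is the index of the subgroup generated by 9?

By Lagrange's theorem, ord_41(9) divides φ(41) = 41 − 1 = 40 = 2^3 · 5.
Divisors of 40: 1, 2, 4, 5, 8, 10, 20, 40.
Check 9^d mod 41 for each divisor in increasing order:
9^1 ≡ 9
9^2 ≡ 40
9^4 ≡ 1
Thus |⟨9⟩| = ord(9) = 4.
The index is φ(41) / ord(9) = 40 / 4 = 10.

10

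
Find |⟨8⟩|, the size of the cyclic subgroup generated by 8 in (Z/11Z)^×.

10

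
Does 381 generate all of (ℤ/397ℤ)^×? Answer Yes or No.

No

φ(397) = 397 − 1 = 396 = 2^2 · 3^2 · 11.
381 is a primitive root mod 397 iff 381^(φ(397)/q) ≢ 1 for every prime q | φ(397), i.e. q ∈ {2, 3, 11}.
381^198 ≡ 1 (mod 397)  [q = 2: ≡ 1 ✗]
381^132 ≡ 1 (mod 397)  [q = 3: ≡ 1 ✗]
381^36 ≡ 126 (mod 397)  [q = 11: ≢ 1 ✓]
The check at q = 2 fails, so 381 generates a proper subgroup.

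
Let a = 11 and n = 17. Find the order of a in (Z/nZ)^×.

16

Since 11 ∈ (Z/17Z)^×, its order divides φ(17) = 17 − 1 = 16 = 2^4.
Divisors of 16: 1, 2, 4, 8, 16.
Evaluate successive powers at the divisors of 16:
11^1 ≡ 11
11^2 ≡ 2
11^4 ≡ 4
11^8 ≡ 16
11^16 ≡ 1
Therefore the multiplicative order of 11 modulo 17 is 16.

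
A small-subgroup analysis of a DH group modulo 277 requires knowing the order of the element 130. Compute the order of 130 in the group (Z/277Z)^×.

138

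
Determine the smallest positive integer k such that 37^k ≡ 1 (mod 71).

7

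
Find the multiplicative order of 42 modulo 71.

ord(42) | φ(71) = 71 − 1 = 70 = 2 · 5 · 7.
Divisors of 70: 1, 2, 5, 7, 10, 14, 35, 70.
Test each divisor d:
42^1 ≡ 42 (mod 71)
42^2 ≡ 60 (mod 71)
42^5 ≡ 41 (mod 71)
42^7 ≡ 46 (mod 71)
42^10 ≡ 48 (mod 71)
42^14 ≡ 57 (mod 71)
42^35 ≡ 70 (mod 71)
42^70 ≡ 1 (mod 71) ✓
Hence ord(42) = 70.

70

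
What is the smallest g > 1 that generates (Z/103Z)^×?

5

φ(103) = 103 − 1 = 102 = 2 · 3 · 17.
Test candidates g = 2, 3, … against the prime factors q ∈ {2, 3, 17} of φ(103): g is a generator iff g^(102/q) ≢ 1 for every such q.
g = 2: 2^51 ≡ 1 — hits 1, so not a primitive root.
g = 3: 3^51 ≡ 102; 3^34 ≡ 1 — hits 1, so not a primitive root.
g = 4: 4^51 ≡ 1 — hits 1, so not a primitive root.
g = 5: 5^51 ≡ 102; 5^34 ≡ 56; 5^6 ≡ 72 — none is 1, so 5 is a primitive root.
Hence the least primitive root of 103 is 5.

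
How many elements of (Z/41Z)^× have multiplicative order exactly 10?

φ(41) = 41 − 1 = 40 = 2^3 · 5.
Since (Z/41Z)^× is cyclic of order 40, the number of elements of order d is φ(d) when d | 40 and 0 otherwise.
10 = 2 · 5 divides 40, and φ(10) = 4.

4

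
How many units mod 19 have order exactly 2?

1

φ(19) = 19 − 1 = 18 = 2 · 3^2.
Since (Z/19Z)^× is cyclic of order 18, the number of elements of order d is φ(d) when d | 18 and 0 otherwise.
2 | 18, and φ(2) = 2 − 1 = 1.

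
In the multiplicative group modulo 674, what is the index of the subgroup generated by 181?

14

By Lagrange's theorem, ord_674(181) divides φ(674) = φ(2)·φ(337) = 1·336 = 336 = 2^4 · 3 · 7.
Divisors of 336: 1, 2, 3, 4, 6, 7, 8, 12, 14, 16, 21, 24, 28, 42, 48, 56, 84, 112, 168, 336.
Evaluate successive powers at the divisors of 336:
181^1 ≡ 181 (mod 674)
181^2 ≡ 409 (mod 674)
181^3 ≡ 563 (mod 674)
181^4 ≡ 129 (mod 674)
181^6 ≡ 189 (mod 674)
181^7 ≡ 509 (mod 674)
181^8 ≡ 465 (mod 674)
181^12 ≡ 673 (mod 674)
181^14 ≡ 265 (mod 674)
181^16 ≡ 545 (mod 674)
181^21 ≡ 85 (mod 674)
181^24 ≡ 1 (mod 674) ✓
Thus |⟨181⟩| = ord(181) = 24.
Index = |(Z/674Z)^×| / |⟨181⟩| = 336 / 24 = 14.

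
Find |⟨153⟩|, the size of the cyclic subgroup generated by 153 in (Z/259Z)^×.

36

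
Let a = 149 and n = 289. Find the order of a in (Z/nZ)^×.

68

By Lagrange's theorem, ord_289(149) divides φ(289) = φ(17^2) = 17·(17−1) = 272 = 2^4 · 17.
Divisors of 272: 1, 2, 4, 8, 16, 17, 34, 68, 136, 272.
Compute 149^d (mod 289) for the divisors d until we hit 1:
149^1 ≡ 149 (mod 289)
149^2 ≡ 237 (mod 289)
149^4 ≡ 103 (mod 289)
149^8 ≡ 205 (mod 289)
149^16 ≡ 120 (mod 289)
149^17 ≡ 251 (mod 289)
149^34 ≡ 288 (mod 289)
149^68 ≡ 1 (mod 289) ✓
So ord_289(149) = 68.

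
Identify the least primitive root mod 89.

φ(89) = 89 − 1 = 88 = 2^3 · 11.
Test candidates g = 2, 3, … against the prime factors q ∈ {2, 11} of φ(89): g is a generator iff g^(88/q) ≢ 1 for every such q.
g = 2: 2^44 ≡ 1 — hits 1, so not a primitive root.
g = 3: 3^44 ≡ 88; 3^8 ≡ 64 — none is 1, so 3 is a primitive root.
So 3 is the smallest generator of (Z/89Z)^×.

3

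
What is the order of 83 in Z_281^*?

280

By Lagrange's theorem, ord_281(83) divides φ(281) = 281 − 1 = 280 = 2^3 · 5 · 7.
Divisors of 280: 1, 2, 4, 5, 7, 8, 10, 14, 20, 28, 35, 40, 56, 70, 140, 280.
Evaluate successive powers at the divisors of 280:
83^1 ≡ 83
83^2 ≡ 145
83^4 ≡ 231
83^5 ≡ 65
83^7 ≡ 152
83^8 ≡ 252
83^10 ≡ 10
83^14 ≡ 62
83^20 ≡ 100
83^28 ≡ 191
83^35 ≡ 89
83^40 ≡ 165
83^56 ≡ 232
83^70 ≡ 53
83^140 ≡ 280
83^280 ≡ 1
The smallest such exponent is 280, so the order of 83 is 280.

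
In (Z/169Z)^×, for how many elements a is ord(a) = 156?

48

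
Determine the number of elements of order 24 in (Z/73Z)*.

φ(73) = 73 − 1 = 72 = 2^3 · 3^2.
In a cyclic group of order 72, there are φ(d) elements of order d for each divisor d of 72, and zero for non-divisors.
24 = 2^3 · 3 divides 72, and φ(24) = 8.

8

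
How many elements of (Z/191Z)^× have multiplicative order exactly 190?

φ(191) = 191 − 1 = 190 = 2 · 5 · 19.
In a cyclic group of order 190, there are φ(d) elements of order d for each divisor d of 190, and zero for non-divisors.
190 = 2 · 5 · 19 divides 190, and φ(190) = 72.

72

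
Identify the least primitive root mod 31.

φ(31) = 31 − 1 = 30 = 2 · 3 · 5.
g is a primitive root iff g^(30/q) ≢ 1 (mod 31) for each prime q ∈ {2, 3, 5}.
g = 2: 2^15 ≡ 1 — hits 1, so not a primitive root.
g = 3: 3^15 ≡ 30; 3^10 ≡ 25; 3^6 ≡ 16 — none is 1, so 3 is a primitive root.
The smallest primitive root modulo 31 is 3.

3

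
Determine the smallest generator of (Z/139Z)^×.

2

φ(139) = 139 − 1 = 138 = 2 · 3 · 23.
g is a primitive root iff g^(138/q) ≢ 1 (mod 139) for each prime q ∈ {2, 3, 23}.
g = 2: 2^69 ≡ 138; 2^46 ≡ 96; 2^6 ≡ 64 — none is 1, so 2 is a primitive root.
So 2 is the smallest generator of (Z/139Z)^×.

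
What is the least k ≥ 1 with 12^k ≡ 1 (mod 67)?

66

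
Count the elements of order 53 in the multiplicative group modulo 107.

φ(107) = 107 − 1 = 106 = 2 · 53.
In a cyclic group of order 106, there are φ(d) elements of order d for each divisor d of 106, and zero for non-divisors.
53 | 106, and φ(53) = 53 − 1 = 52.

52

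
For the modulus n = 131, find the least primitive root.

2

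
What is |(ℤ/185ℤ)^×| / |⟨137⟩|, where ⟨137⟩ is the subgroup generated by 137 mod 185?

12

By Lagrange's theorem, ord_185(137) divides φ(185) = φ(5·37) = (5−1)·(37−1) = 4·36 = 144 = 2^4 · 3^2.
Divisors of 144: 1, 2, 3, 4, 6, 8, 9, 12, 16, 18, 24, 36, 48, 72, 144.
Compute 137^d (mod 185) for the divisors d until we hit 1:
137^1 ≡ 137
137^2 ≡ 84
137^3 ≡ 38
137^4 ≡ 26
137^6 ≡ 149
137^8 ≡ 121
137^9 ≡ 112
137^12 ≡ 1
The order of 137 is 12, so the subgroup it generates has 12 elements.
Index = |(Z/185Z)^×| / |⟨137⟩| = 144 / 12 = 12.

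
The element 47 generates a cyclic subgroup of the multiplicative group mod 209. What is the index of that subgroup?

Since 47 ∈ (Z/209Z)^×, its order divides φ(209) = φ(11·19) = (11−1)·(19−1) = 10·18 = 180 = 2^2 · 3^2 · 5.
Divisors of 180: 1, 2, 3, 4, 5, 6, 9, 10, 12, 15, 18, 20, 30, 36, 45, 60, 90, 180.
Test each divisor d:
47^1 ≡ 47 (mod 209)
47^2 ≡ 119 (mod 209)
47^3 ≡ 159 (mod 209)
47^4 ≡ 158 (mod 209)
47^5 ≡ 111 (mod 209)
47^6 ≡ 201 (mod 209)
47^9 ≡ 191 (mod 209)
47^10 ≡ 199 (mod 209)
47^12 ≡ 64 (mod 209)
47^15 ≡ 144 (mod 209)
47^18 ≡ 115 (mod 209)
47^20 ≡ 100 (mod 209)
47^30 ≡ 45 (mod 209)
47^36 ≡ 58 (mod 209)
47^45 ≡ 1 (mod 209) ✓
Thus |⟨47⟩| = ord(47) = 45.
The index is φ(209) / ord(47) = 180 / 45 = 4.

4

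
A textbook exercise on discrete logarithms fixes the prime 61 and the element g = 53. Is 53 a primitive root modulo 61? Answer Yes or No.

φ(61) = 61 − 1 = 60 = 2^2 · 3 · 5.
Test 53^(60/q) mod 61 for each prime factor q of 60:
53^30 ≡ 60 (mod 61)  [q = 2: ≢ 1 ✓]
53^20 ≡ 1 (mod 61)  [q = 3: ≡ 1 ✗]
53^12 ≡ 58 (mod 61)  [q = 5: ≢ 1 ✓]
The check at q = 3 fails, so 53 generates a proper subgroup.

No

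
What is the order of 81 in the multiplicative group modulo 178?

The order of 81 must divide φ(178) = φ(2)·φ(89) = 1·88 = 88 = 2^3 · 11.
Divisors of 88: 1, 2, 4, 8, 11, 22, 44, 88.
Check 81^d mod 178 for each divisor in increasing order:
81^1 ≡ 81
81^2 ≡ 153
81^4 ≡ 91
81^8 ≡ 93
81^11 ≡ 177
81^22 ≡ 1
Therefore the multiplicative order of 81 modulo 178 is 22.

22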